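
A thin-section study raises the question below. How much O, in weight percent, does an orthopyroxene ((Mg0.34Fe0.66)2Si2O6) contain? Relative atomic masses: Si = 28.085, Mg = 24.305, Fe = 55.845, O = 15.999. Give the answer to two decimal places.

39.60 weight percent

Molar mass of (Mg0.34Fe0.66)2Si2O6: 0.68×24.305 + 1.32×55.845 + 2×28.085 + 6×15.999 = 242.407 g/mol.
Mass of O per formula unit: 6 × 15.999 = 95.994 g.
Weight fraction O = 95.994 / 242.407 = 0.3960.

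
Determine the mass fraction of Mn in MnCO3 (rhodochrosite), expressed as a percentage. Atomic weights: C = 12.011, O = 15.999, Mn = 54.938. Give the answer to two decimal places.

47.79 mass %

M(MnCO3) = 114.946 g/mol.
Mn contributes 1 × 54.938 = 54.938 g per mole.
54.938/114.946 = 0.4779 → 47.79%.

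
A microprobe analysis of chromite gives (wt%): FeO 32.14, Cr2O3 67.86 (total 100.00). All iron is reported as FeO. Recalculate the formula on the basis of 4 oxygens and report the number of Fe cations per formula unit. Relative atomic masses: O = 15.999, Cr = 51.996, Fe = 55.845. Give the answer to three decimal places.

1.001 Fe apfu

FeO: 32.14/71.844 = 0.44736 mol → 0.44736 mol Fe, 0.44736 mol O.
Cr2O3: 67.86/151.989 = 0.44648 mol → 0.89296 mol Cr, 1.33944 mol O.
Total oxygen = 1.78680 mol. Normalization factor = 4/1.78680 = 2.23864.
Fe per 4 O = 0.44736 × 2.23864 = 1.001.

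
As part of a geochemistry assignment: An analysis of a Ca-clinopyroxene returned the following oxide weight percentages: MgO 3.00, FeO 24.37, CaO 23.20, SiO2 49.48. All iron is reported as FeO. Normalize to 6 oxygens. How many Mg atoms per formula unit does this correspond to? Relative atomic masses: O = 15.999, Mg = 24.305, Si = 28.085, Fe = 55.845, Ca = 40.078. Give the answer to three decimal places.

0.180 Mg apfu

MgO (M=40.304): mol = 0.07443; Mg = 0.07443, O = 0.07443.
FeO (M=71.844): mol = 0.33921; Fe = 0.33921, O = 0.33921.
CaO (M=56.077): mol = 0.41372; Ca = 0.41372, O = 0.41372.
SiO2 (M=60.083): mol = 0.82353; Si = 0.82353, O = 1.64706.
ΣO = 2.47442; factor = 6/ΣO = 2.42481.
Mg apfu = 0.07443 × 2.42481 = 0.180.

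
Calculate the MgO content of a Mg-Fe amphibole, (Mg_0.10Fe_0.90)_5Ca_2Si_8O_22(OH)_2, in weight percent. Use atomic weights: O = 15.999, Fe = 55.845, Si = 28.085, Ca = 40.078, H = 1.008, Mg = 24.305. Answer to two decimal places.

M((Mg_0.10Fe_0.90)_5Ca_2Si_8O_22(OH)_2) = 954.283 g/mol; M(MgO) = 40.304 g/mol.
Moles MgO per formula unit = 0.50 Mg ÷ 1 = 0.5000.
MgO fraction = (0.5000 × 40.304) / 954.283 = 20.152/954.283 = 0.0211.

2.11 wt%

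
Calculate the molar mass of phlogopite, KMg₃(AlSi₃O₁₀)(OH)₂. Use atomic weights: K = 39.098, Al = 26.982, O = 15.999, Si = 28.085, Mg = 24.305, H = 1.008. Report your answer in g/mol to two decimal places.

K: 1 × 39.098 = 39.0980
Mg: 3 × 24.305 = 72.9150
Al: 1 × 26.982 = 26.9820
Si: 3 × 28.085 = 84.2550
O: 12 × 15.999 = 191.9880
H: 2 × 1.008 = 2.0160
Summing the contributions gives the formula mass.

417.25 g/mol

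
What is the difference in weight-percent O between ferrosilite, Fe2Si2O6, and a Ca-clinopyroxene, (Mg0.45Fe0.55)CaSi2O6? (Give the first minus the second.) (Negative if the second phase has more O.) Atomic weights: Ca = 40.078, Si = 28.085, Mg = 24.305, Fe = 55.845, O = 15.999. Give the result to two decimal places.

M(Fe2Si2O6) = 263.854 g/mol, so wt% O = 95.994/263.854 × 100 = 36.38%.
M((Mg0.45Fe0.55)CaSi2O6) = 233.894 g/mol, so wt% O = 95.994/233.894 × 100 = 41.04%.
36.38 − 41.04 = -4.66 pp.

-4.66 percentage points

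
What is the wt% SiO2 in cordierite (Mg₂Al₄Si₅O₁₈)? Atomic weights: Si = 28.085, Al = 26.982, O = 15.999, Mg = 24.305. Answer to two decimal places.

Molar mass of Mg₂Al₄Si₅O₁₈ = 2·24.305 + 4·26.982 + 5·28.085 + 18·15.999 = 584.945 g/mol.
Each formula unit contains 5 Si, equivalent to 5/1 = 5.0000 mol SiO2.
M(SiO2) = 1×28.085 + 2×15.999 = 60.083 g/mol.
Mass of SiO2 per formula unit = 5.0000 × 60.083 = 300.415 g.
SiO2 wt% = 300.415 / 584.945 × 100 = 51.36%.

51.36 wt%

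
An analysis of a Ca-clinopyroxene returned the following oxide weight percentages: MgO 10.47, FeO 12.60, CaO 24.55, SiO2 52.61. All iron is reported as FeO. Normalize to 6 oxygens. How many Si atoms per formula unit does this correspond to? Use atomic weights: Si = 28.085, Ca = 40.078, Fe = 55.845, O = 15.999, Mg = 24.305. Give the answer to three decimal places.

MgO: 10.47/40.304 = 0.25978 mol → 0.25978 mol Mg, 0.25978 mol O.
FeO: 12.60/71.844 = 0.17538 mol → 0.17538 mol Fe, 0.17538 mol O.
CaO: 24.55/56.077 = 0.43779 mol → 0.43779 mol Ca, 0.43779 mol O.
SiO2: 52.61/60.083 = 0.87562 mol → 0.87562 mol Si, 1.75124 mol O.
Total oxygen = 2.62419 mol. Normalization factor = 6/2.62419 = 2.28642.
Si per 6 O = 0.87562 × 2.28642 = 2.002.

2.002 Si apfu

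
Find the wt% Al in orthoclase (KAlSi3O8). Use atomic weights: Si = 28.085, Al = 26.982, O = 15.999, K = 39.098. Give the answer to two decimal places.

9.69 wt%

Molar mass of KAlSi3O8: 1*39.098 + 1*26.982 + 3*28.085 + 8*15.999 = 278.327 g/mol.
Mass of Al per formula unit: 1 × 26.982 = 26.982 g.
Weight fraction Al = 26.982 / 278.327 = 0.0969.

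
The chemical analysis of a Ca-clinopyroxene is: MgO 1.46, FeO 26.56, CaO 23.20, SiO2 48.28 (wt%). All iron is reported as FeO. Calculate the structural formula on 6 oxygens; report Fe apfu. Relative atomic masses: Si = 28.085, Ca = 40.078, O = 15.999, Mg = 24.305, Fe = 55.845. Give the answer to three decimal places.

MgO (M=40.304): mol = 0.03622; Mg = 0.03622, O = 0.03622.
FeO (M=71.844): mol = 0.36969; Fe = 0.36969, O = 0.36969.
CaO (M=56.077): mol = 0.41372; Ca = 0.41372, O = 0.41372.
SiO2 (M=60.083): mol = 0.80356; Si = 0.80356, O = 1.60712.
ΣO = 2.42675; factor = 6/ΣO = 2.47244.
Fe apfu = 0.36969 × 2.47244 = 0.914.

0.914 Fe apfu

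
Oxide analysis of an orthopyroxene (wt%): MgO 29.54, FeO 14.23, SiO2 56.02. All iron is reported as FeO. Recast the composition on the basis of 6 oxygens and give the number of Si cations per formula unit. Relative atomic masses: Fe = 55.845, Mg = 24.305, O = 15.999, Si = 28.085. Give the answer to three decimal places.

2.001 Si apfu

MgO: 29.54/40.304 = 0.73293 mol → 0.73293 mol Mg, 0.73293 mol O.
FeO: 14.23/71.844 = 0.19807 mol → 0.19807 mol Fe, 0.19807 mol O.
SiO2: 56.02/60.083 = 0.93238 mol → 0.93238 mol Si, 1.86476 mol O.
Total oxygen = 2.79576 mol. Normalization factor = 6/2.79576 = 2.14611.
Si per 6 O = 0.93238 × 2.14611 = 2.001.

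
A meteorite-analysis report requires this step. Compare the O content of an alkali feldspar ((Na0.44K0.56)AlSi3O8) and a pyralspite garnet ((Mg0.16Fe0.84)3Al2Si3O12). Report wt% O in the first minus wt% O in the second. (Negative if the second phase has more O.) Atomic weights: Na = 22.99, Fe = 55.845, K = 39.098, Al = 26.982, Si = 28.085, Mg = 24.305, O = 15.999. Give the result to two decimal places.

First mineral: 127.992 g O in 271.239 g formula = 47.19 wt% O.
Second mineral: 191.988 g O in 482.603 g formula = 39.78 wt% O.
47.19% − 39.78% gives a difference of 7.41 percentage points.

7.41 percentage points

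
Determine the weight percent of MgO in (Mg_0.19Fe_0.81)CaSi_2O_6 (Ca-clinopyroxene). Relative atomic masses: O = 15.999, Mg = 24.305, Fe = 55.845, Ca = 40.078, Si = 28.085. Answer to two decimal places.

Molar mass of (Mg_0.19Fe_0.81)CaSi_2O_6 = 0.19*24.305 + 0.81*55.845 + 1*40.078 + 2*28.085 + 6*15.999 = 242.094 g/mol.
Each formula unit contains 0.19 Mg, equivalent to 0.19/1 = 0.1900 mol MgO.
M(MgO) = 1×24.305 + 1×15.999 = 40.304 g/mol.
Mass of MgO per formula unit = 0.1900 × 40.304 = 7.658 g.
MgO wt% = 7.658 / 242.094 × 100 = 3.16%.

3.16 wt%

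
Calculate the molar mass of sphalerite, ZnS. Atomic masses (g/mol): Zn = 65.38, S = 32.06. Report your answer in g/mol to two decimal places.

M = 1(65.38) + 1(32.06)

97.44 g/mol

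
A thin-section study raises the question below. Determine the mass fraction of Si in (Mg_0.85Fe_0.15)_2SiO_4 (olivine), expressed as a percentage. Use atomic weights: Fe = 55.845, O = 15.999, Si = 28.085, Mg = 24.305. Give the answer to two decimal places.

M((Mg_0.85Fe_0.15)_2SiO_4) = 150.153 g/mol.
Si contributes 1 × 28.085 = 28.085 g per mole.
28.085/150.153 = 0.1870 → 18.70%.

18.70 mass %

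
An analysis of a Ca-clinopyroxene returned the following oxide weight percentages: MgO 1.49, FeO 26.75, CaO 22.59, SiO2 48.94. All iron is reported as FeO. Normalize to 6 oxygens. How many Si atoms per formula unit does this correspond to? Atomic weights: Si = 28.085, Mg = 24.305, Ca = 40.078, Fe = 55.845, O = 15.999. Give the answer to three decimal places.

2.002 Si apfu

MgO: 1.49/40.304 = 0.03697 mol → 0.03697 mol Mg, 0.03697 mol O.
FeO: 26.75/71.844 = 0.37233 mol → 0.37233 mol Fe, 0.37233 mol O.
CaO: 22.59/56.077 = 0.40284 mol → 0.40284 mol Ca, 0.40284 mol O.
SiO2: 48.94/60.083 = 0.81454 mol → 0.81454 mol Si, 1.62908 mol O.
Total oxygen = 2.44122 mol. Normalization factor = 6/2.44122 = 2.45779.
Si per 6 O = 0.81454 × 2.45779 = 2.002.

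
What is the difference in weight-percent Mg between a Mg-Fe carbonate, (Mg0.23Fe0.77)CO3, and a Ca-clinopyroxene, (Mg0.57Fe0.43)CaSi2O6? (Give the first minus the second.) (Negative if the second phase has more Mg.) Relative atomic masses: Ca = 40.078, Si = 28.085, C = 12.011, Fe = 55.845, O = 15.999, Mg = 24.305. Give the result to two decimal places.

-0.87 percentage points

Mg in (Mg0.23Fe0.77)CO3: molar mass 108.599 g/mol; 0.23×24.305 = 5.590 g → 5.15 wt%.
Mg in (Mg0.57Fe0.43)CaSi2O6: molar mass 230.109 g/mol; 0.57×24.305 = 13.854 g → 6.02 wt%.
Difference = 5.15 − 6.02 = -0.87 percentage points.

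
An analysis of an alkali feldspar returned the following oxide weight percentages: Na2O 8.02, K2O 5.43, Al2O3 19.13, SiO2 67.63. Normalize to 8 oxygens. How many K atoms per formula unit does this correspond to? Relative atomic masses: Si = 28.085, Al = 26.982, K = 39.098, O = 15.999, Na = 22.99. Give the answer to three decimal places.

0.307 K apfu

8.02 wt% Na2O ÷ 61.979 g/mol = 0.12940 mol, giving 0.25880 Na and 0.12940 O.
5.43 wt% K2O ÷ 94.195 g/mol = 0.05765 mol, giving 0.11530 K and 0.05765 O.
19.13 wt% Al2O3 ÷ 101.961 g/mol = 0.18762 mol, giving 0.37524 Al and 0.56286 O.
67.63 wt% SiO2 ÷ 60.083 g/mol = 1.12561 mol, giving 1.12561 Si and 2.25122 O.
Oxygen sums to 3.00113; scaling by 8/3.00113 = 2.66566 puts the formula on 8 O.
K: 0.11530 × 2.66566 = 0.307 atoms per formula unit.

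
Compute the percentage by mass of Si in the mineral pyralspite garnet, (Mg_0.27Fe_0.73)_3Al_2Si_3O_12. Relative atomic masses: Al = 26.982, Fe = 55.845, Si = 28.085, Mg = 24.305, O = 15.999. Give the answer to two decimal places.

17.84 weight percent

Molar mass of (Mg_0.27Fe_0.73)_3Al_2Si_3O_12: 0.81×24.305 + 2.19×55.845 + 2×26.982 + 3×28.085 + 12×15.999 = 472.195 g/mol.
Mass of Si per formula unit: 3 × 28.085 = 84.255 g.
Weight fraction Si = 84.255 / 472.195 = 0.1784.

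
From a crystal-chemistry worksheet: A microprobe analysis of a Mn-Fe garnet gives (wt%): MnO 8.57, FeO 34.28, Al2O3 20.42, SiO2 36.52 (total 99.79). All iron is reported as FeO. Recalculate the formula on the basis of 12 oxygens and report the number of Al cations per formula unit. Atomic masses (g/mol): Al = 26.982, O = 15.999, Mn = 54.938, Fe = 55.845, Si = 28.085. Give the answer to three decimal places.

MnO: 8.57/70.937 = 0.12081 mol → 0.12081 mol Mn, 0.12081 mol O.
FeO: 34.28/71.844 = 0.47714 mol → 0.47714 mol Fe, 0.47714 mol O.
Al2O3: 20.42/101.961 = 0.20027 mol → 0.40054 mol Al, 0.60081 mol O.
SiO2: 36.52/60.083 = 0.60783 mol → 0.60783 mol Si, 1.21566 mol O.
Total oxygen = 2.41442 mol. Normalization factor = 12/2.41442 = 4.97014.
Al per 12 O = 0.40054 × 4.97014 = 1.991.

1.991 Al apfu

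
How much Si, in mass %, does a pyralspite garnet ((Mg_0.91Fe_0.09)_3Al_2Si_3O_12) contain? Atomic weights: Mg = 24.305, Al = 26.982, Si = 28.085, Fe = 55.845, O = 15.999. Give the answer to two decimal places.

Molar mass of (Mg_0.91Fe_0.09)_3Al_2Si_3O_12: 2.73×24.305 + 0.27×55.845 + 2×26.982 + 3×28.085 + 12×15.999 = 411.638 g/mol.
Mass of Si per formula unit: 3 × 28.085 = 84.255 g.
Weight fraction Si = 84.255 / 411.638 = 0.2047.

20.47 mass %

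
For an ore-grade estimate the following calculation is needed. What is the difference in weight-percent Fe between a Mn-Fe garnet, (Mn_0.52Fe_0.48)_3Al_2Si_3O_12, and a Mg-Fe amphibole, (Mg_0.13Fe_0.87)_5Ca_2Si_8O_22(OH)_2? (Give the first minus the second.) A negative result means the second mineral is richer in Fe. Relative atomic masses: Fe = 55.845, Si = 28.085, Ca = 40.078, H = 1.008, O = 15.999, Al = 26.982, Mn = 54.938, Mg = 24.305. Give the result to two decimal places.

First mineral: 80.417 g Fe in 496.327 g formula = 16.20 wt% Fe.
Second mineral: 242.926 g Fe in 949.552 g formula = 25.58 wt% Fe.
16.20% − 25.58% gives a difference of -9.38 percentage points.

-9.38 percentage points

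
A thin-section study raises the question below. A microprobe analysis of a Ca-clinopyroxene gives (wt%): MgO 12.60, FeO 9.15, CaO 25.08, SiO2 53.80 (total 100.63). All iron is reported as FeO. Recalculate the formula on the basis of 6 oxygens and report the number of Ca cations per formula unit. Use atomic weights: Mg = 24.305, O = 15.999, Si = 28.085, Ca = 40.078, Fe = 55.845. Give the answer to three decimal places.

1.002 Ca apfu

MgO: 12.60/40.304 = 0.31262 mol → 0.31262 mol Mg, 0.31262 mol O.
FeO: 9.15/71.844 = 0.12736 mol → 0.12736 mol Fe, 0.12736 mol O.
CaO: 25.08/56.077 = 0.44724 mol → 0.44724 mol Ca, 0.44724 mol O.
SiO2: 53.80/60.083 = 0.89543 mol → 0.89543 mol Si, 1.79086 mol O.
Total oxygen = 2.67808 mol. Normalization factor = 6/2.67808 = 2.24041.
Ca per 6 O = 0.44724 × 2.24041 = 1.002.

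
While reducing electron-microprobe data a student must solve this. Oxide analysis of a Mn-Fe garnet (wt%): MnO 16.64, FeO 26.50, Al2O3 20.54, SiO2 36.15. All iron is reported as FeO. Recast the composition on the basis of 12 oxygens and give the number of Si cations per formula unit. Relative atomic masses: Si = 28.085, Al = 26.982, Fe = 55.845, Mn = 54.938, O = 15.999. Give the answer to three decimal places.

2.994 Si apfu

MnO (M=70.937): mol = 0.23457; Mn = 0.23457, O = 0.23457.
FeO (M=71.844): mol = 0.36885; Fe = 0.36885, O = 0.36885.
Al2O3 (M=101.961): mol = 0.20145; Al = 0.40290, O = 0.60435.
SiO2 (M=60.083): mol = 0.60167; Si = 0.60167, O = 1.20334.
ΣO = 2.41111; factor = 12/ΣO = 4.97696.
Si apfu = 0.60167 × 4.97696 = 2.994.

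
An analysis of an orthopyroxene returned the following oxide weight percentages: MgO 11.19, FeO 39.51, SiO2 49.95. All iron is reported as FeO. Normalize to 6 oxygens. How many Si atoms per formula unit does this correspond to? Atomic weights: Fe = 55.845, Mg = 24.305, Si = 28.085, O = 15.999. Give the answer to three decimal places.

MgO (M=40.304): mol = 0.27764; Mg = 0.27764, O = 0.27764.
FeO (M=71.844): mol = 0.54994; Fe = 0.54994, O = 0.54994.
SiO2 (M=60.083): mol = 0.83135; Si = 0.83135, O = 1.66270.
ΣO = 2.49028; factor = 6/ΣO = 2.40937.
Si apfu = 0.83135 × 2.40937 = 2.003.

2.003 Si apfu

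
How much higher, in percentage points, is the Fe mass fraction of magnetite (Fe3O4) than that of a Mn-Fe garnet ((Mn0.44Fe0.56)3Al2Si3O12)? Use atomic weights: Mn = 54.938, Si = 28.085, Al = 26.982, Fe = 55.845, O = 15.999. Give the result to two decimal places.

53.47 percentage points

First mineral: 167.535 g Fe in 231.531 g formula = 72.36 wt% Fe.
Second mineral: 93.820 g Fe in 496.545 g formula = 18.89 wt% Fe.
72.36% − 18.89% gives a difference of 53.47 percentage points.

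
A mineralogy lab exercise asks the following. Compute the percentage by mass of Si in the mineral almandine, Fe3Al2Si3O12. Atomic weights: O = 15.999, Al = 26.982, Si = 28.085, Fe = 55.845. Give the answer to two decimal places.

Formula mass = 3*55.845 + 2*26.982 + 3*28.085 + 12*15.999 = 497.742 g/mol, of which 84.255 g is Si.
So Si makes up 84.255/497.742 = 0.1693 of the mass, i.e. 16.93%.

16.93 wt%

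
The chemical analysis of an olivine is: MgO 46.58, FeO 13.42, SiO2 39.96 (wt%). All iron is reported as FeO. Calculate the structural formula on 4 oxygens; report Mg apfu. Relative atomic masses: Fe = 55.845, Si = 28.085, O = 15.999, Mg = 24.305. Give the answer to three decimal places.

1.730 Mg apfu

MgO (M=40.304): mol = 1.15572; Mg = 1.15572, O = 1.15572.
FeO (M=71.844): mol = 0.18679; Fe = 0.18679, O = 0.18679.
SiO2 (M=60.083): mol = 0.66508; Si = 0.66508, O = 1.33016.
ΣO = 2.67267; factor = 4/ΣO = 1.49663.
Mg apfu = 1.15572 × 1.49663 = 1.730.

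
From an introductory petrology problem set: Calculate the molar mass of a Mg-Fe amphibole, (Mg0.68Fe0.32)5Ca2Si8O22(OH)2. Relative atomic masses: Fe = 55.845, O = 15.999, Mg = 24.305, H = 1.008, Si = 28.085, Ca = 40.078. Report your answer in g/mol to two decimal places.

862.82 g/mol

The formula mass is the sum 3.40·24.305 + 1.60·55.845 + 2·40.078 + 8·28.085 + 24·15.999 + 2·1.008.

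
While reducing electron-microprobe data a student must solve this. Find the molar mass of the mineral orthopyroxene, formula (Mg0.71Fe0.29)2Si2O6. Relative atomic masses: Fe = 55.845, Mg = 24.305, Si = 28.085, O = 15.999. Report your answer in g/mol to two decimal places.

M = 1.42(24.305) + 0.58(55.845) + 2(28.085) + 6(15.999)

219.07 g/mol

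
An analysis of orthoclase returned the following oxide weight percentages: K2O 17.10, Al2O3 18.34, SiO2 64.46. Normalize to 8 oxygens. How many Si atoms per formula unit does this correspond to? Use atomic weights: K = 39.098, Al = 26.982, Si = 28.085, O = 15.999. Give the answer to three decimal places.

K2O (M=94.195): mol = 0.18154; K = 0.36308, O = 0.18154.
Al2O3 (M=101.961): mol = 0.17987; Al = 0.35974, O = 0.53961.
SiO2 (M=60.083): mol = 1.07285; Si = 1.07285, O = 2.14570.
ΣO = 2.86685; factor = 8/ΣO = 2.79052.
Si apfu = 1.07285 × 2.79052 = 2.994.

2.994 Si apfu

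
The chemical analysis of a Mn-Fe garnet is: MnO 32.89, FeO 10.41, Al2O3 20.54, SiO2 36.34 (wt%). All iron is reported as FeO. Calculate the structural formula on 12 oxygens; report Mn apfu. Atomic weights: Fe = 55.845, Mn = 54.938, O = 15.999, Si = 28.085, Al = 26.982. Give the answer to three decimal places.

MnO (M=70.937): mol = 0.46365; Mn = 0.46365, O = 0.46365.
FeO (M=71.844): mol = 0.14490; Fe = 0.14490, O = 0.14490.
Al2O3 (M=101.961): mol = 0.20145; Al = 0.40290, O = 0.60435.
SiO2 (M=60.083): mol = 0.60483; Si = 0.60483, O = 1.20966.
ΣO = 2.42256; factor = 12/ΣO = 4.95344.
Mn apfu = 0.46365 × 4.95344 = 2.297.

2.297 Mn apfu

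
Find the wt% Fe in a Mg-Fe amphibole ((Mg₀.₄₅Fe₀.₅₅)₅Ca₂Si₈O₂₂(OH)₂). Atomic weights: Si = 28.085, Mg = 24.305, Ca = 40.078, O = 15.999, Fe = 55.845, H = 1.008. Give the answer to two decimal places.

M((Mg₀.₄₅Fe₀.₅₅)₅Ca₂Si₈O₂₂(OH)₂) = 899.088 g/mol.
Fe contributes 2.75 × 55.845 = 153.574 g per mole.
153.574/899.088 = 0.1708 → 17.08%.

17.08 wt%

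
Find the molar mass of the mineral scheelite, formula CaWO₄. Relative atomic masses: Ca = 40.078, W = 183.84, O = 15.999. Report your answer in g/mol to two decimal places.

287.91 g/mol

The formula mass is the sum 1*40.078 + 1*183.84 + 4*15.999.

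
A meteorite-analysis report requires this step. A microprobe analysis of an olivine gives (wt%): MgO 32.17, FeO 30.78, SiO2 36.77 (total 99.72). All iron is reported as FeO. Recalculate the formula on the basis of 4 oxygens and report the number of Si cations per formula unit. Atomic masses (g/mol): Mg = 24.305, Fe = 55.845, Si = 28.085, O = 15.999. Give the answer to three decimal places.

0.999 Si apfu

MgO: 32.17/40.304 = 0.79818 mol → 0.79818 mol Mg, 0.79818 mol O.
FeO: 30.78/71.844 = 0.42843 mol → 0.42843 mol Fe, 0.42843 mol O.
SiO2: 36.77/60.083 = 0.61199 mol → 0.61199 mol Si, 1.22398 mol O.
Total oxygen = 2.45059 mol. Normalization factor = 4/2.45059 = 1.63226.
Si per 4 O = 0.61199 × 1.63226 = 0.999.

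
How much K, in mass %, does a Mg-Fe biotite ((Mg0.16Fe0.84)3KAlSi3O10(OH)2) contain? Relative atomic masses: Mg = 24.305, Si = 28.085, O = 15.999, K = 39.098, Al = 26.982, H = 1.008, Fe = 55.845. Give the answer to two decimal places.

M((Mg0.16Fe0.84)3KAlSi3O10(OH)2) = 496.735 g/mol.
K contributes 1 × 39.098 = 39.098 g per mole.
39.098/496.735 = 0.0787 → 7.87%.

7.87 mass %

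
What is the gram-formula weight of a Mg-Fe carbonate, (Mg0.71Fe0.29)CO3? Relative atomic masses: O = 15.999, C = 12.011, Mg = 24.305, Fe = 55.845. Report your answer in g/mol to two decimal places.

93.46 g/mol

The formula mass is the sum 0.71(24.305) + 0.29(55.845) + 1(12.011) + 3(15.999).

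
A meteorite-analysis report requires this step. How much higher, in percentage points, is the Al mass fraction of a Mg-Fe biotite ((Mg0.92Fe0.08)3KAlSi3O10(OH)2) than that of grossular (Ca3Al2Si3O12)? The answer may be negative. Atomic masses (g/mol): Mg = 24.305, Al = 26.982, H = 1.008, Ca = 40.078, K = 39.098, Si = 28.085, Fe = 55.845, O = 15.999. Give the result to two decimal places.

Al in (Mg0.92Fe0.08)3KAlSi3O10(OH)2: molar mass 424.824 g/mol; 1×26.982 = 26.982 g → 6.35 wt%.
Al in Ca3Al2Si3O12: molar mass 450.441 g/mol; 2×26.982 = 53.964 g → 11.98 wt%.
Difference = 6.35 − 11.98 = -5.63 percentage points.

-5.63 percentage points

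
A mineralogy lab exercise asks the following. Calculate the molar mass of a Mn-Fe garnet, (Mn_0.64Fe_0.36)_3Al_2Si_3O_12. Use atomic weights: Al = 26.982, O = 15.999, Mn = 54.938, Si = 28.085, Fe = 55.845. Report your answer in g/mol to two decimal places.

496.00 g/mol

M = 1.92·54.938 + 1.08·55.845 + 2·26.982 + 3·28.085 + 12·15.999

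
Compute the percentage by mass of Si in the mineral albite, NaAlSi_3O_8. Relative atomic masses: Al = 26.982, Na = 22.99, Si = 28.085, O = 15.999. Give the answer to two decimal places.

Molar mass of NaAlSi_3O_8: 1×22.99 + 1×26.982 + 3×28.085 + 8×15.999 = 262.219 g/mol.
Mass of Si per formula unit: 3 × 28.085 = 84.255 g.
Weight fraction Si = 84.255 / 262.219 = 0.3213.

32.13 mass %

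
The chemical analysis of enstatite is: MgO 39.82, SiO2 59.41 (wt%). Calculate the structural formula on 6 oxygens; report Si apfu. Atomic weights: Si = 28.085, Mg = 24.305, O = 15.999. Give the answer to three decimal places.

2.001 Si apfu

MgO: 39.82/40.304 = 0.98799 mol → 0.98799 mol Mg, 0.98799 mol O.
SiO2: 59.41/60.083 = 0.98880 mol → 0.98880 mol Si, 1.97760 mol O.
Total oxygen = 2.96559 mol. Normalization factor = 6/2.96559 = 2.02321.
Si per 6 O = 0.98880 × 2.02321 = 2.001.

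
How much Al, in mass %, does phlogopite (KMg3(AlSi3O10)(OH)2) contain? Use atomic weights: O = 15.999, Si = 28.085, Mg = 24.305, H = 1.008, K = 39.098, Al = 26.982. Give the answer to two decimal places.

M(KMg3(AlSi3O10)(OH)2) = 417.254 g/mol.
Al contributes 1 × 26.982 = 26.982 g per mole.
26.982/417.254 = 0.0647 → 6.47%.

6.47 mass %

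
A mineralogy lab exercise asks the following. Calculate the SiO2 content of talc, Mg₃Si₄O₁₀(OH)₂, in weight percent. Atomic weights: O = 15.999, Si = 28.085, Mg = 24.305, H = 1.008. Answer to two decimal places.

Formula mass = 379.259 g/mol.
4 Si → 4.0000 mol SiO2 per formula unit; M(SiO2) = 60.083, so SiO2 mass = 240.332 g.
240.332/379.259 × 100 = 63.37 wt%.

63.37 wt%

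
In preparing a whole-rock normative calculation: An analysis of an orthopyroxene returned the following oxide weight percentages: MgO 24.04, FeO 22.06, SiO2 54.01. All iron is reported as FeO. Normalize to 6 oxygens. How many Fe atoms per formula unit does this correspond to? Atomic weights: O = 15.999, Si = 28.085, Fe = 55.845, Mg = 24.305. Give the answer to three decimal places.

MgO (M=40.304): mol = 0.59647; Mg = 0.59647, O = 0.59647.
FeO (M=71.844): mol = 0.30705; Fe = 0.30705, O = 0.30705.
SiO2 (M=60.083): mol = 0.89892; Si = 0.89892, O = 1.79784.
ΣO = 2.70136; factor = 6/ΣO = 2.22110.
Fe apfu = 0.30705 × 2.22110 = 0.682.

0.682 Fe apfu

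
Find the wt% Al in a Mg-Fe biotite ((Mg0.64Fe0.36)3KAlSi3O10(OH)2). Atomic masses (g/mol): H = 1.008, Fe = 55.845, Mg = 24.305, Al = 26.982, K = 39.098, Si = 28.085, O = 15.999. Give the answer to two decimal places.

Formula mass = 1.92*24.305 + 1.08*55.845 + 1*39.098 + 1*26.982 + 3*28.085 + 12*15.999 + 2*1.008 = 451.317 g/mol, of which 26.982 g is Al.
So Al makes up 26.982/451.317 = 0.0598 of the mass, i.e. 5.98%.

5.98 weight percent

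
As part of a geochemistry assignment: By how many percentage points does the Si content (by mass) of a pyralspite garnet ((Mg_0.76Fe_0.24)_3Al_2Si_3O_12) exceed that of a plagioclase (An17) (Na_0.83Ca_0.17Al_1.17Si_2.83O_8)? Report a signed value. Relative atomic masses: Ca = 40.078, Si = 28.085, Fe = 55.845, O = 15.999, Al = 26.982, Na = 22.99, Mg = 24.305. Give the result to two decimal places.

-10.21 percentage points

Si in (Mg_0.76Fe_0.24)_3Al_2Si_3O_12: molar mass 425.831 g/mol; 3×28.085 = 84.255 g → 19.79 wt%.
Si in Na_0.83Ca_0.17Al_1.17Si_2.83O_8: molar mass 264.936 g/mol; 2.83×28.085 = 79.481 g → 30.00 wt%.
Difference = 19.79 − 30.00 = -10.21 percentage points.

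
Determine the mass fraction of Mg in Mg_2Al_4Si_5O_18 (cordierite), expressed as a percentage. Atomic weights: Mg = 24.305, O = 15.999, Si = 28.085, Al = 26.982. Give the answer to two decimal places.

8.31 wt%

M(Mg_2Al_4Si_5O_18) = 584.945 g/mol.
Mg contributes 2 × 24.305 = 48.610 g per mole.
48.610/584.945 = 0.0831 → 8.31%.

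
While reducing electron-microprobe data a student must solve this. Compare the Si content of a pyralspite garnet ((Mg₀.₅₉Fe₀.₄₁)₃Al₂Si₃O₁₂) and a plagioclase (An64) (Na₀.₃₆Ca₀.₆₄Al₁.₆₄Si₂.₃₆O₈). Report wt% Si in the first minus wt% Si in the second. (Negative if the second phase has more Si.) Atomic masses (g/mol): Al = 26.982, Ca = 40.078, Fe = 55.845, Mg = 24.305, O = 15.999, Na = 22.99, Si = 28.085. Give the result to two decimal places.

-5.26 percentage points

M((Mg₀.₅₉Fe₀.₄₁)₃Al₂Si₃O₁₂) = 441.916 g/mol, so wt% Si = 84.255/441.916 × 100 = 19.07%.
M(Na₀.₃₆Ca₀.₆₄Al₁.₆₄Si₂.₃₆O₈) = 272.449 g/mol, so wt% Si = 66.281/272.449 × 100 = 24.33%.
19.07 − 24.33 = -5.26 pp.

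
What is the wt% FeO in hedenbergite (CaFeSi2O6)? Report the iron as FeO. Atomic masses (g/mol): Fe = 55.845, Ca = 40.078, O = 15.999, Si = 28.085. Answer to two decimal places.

Formula mass = 248.087 g/mol.
1 Fe → 1.0000 mol FeO per formula unit; M(FeO) = 71.844, so FeO mass = 71.844 g.
71.844/248.087 × 100 = 28.96 wt%.

28.96 wt%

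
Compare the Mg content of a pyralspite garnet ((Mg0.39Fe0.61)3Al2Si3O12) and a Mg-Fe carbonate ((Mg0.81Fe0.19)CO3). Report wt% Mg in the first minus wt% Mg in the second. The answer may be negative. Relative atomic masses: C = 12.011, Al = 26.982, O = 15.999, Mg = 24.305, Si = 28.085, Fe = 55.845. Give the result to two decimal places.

First mineral: 28.437 g Mg in 460.840 g formula = 6.17 wt% Mg.
Second mineral: 19.687 g Mg in 90.306 g formula = 21.80 wt% Mg.
6.17% − 21.80% gives a difference of -15.63 percentage points.

-15.63 percentage points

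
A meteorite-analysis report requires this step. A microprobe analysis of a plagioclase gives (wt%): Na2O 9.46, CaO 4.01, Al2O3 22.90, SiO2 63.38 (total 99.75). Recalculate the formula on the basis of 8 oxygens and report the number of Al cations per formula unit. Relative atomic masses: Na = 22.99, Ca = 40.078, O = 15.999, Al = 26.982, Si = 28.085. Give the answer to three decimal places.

1.195 Al apfu

Na2O: 9.46/61.979 = 0.15263 mol → 0.30526 mol Na, 0.15263 mol O.
CaO: 4.01/56.077 = 0.07151 mol → 0.07151 mol Ca, 0.07151 mol O.
Al2O3: 22.90/101.961 = 0.22460 mol → 0.44920 mol Al, 0.67380 mol O.
SiO2: 63.38/60.083 = 1.05487 mol → 1.05487 mol Si, 2.10974 mol O.
Total oxygen = 3.00768 mol. Normalization factor = 8/3.00768 = 2.65986.
Al per 8 O = 0.44920 × 2.65986 = 1.195.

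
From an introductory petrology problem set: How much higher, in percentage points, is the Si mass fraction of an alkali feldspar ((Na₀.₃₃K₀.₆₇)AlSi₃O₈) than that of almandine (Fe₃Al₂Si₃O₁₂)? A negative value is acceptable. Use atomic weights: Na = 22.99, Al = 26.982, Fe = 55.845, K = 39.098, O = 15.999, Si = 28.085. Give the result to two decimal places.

M((Na₀.₃₃K₀.₆₇)AlSi₃O₈) = 273.011 g/mol, so wt% Si = 84.255/273.011 × 100 = 30.86%.
M(Fe₃Al₂Si₃O₁₂) = 497.742 g/mol, so wt% Si = 84.255/497.742 × 100 = 16.93%.
30.86 − 16.93 = 13.93 pp.

13.93 percentage points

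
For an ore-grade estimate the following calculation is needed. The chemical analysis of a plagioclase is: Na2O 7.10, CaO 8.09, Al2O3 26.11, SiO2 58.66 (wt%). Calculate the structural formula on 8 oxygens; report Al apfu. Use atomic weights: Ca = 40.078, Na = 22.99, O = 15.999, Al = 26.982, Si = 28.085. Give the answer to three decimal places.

Na2O: 7.10/61.979 = 0.11455 mol → 0.22910 mol Na, 0.11455 mol O.
CaO: 8.09/56.077 = 0.14427 mol → 0.14427 mol Ca, 0.14427 mol O.
Al2O3: 26.11/101.961 = 0.25608 mol → 0.51216 mol Al, 0.76824 mol O.
SiO2: 58.66/60.083 = 0.97632 mol → 0.97632 mol Si, 1.95264 mol O.
Total oxygen = 2.97970 mol. Normalization factor = 8/2.97970 = 2.68483.
Al per 8 O = 0.51216 × 2.68483 = 1.375.

1.375 Al apfu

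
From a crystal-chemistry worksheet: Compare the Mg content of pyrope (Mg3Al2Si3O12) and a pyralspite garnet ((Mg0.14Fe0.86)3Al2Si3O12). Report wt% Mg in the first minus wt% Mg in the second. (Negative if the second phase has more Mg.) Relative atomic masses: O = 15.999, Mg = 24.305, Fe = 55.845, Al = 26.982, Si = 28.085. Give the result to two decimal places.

15.98 percentage points

M(Mg3Al2Si3O12) = 403.122 g/mol, so wt% Mg = 72.915/403.122 × 100 = 18.09%.
M((Mg0.14Fe0.86)3Al2Si3O12) = 484.495 g/mol, so wt% Mg = 10.208/484.495 × 100 = 2.11%.
18.09 − 2.11 = 15.98 pp.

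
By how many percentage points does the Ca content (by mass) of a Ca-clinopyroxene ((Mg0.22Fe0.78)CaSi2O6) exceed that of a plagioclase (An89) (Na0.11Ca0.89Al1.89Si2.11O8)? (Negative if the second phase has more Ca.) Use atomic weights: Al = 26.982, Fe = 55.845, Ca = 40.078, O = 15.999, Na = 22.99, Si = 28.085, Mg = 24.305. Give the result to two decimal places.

3.72 percentage points

First mineral: 40.078 g Ca in 241.148 g formula = 16.62 wt% Ca.
Second mineral: 35.669 g Ca in 276.446 g formula = 12.90 wt% Ca.
16.62% − 12.90% gives a difference of 3.72 percentage points.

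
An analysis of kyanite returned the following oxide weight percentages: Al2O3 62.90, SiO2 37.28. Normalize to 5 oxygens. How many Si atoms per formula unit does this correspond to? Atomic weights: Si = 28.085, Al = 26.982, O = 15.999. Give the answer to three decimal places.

1.003 Si apfu

Al2O3: 62.90/101.961 = 0.61690 mol → 1.23380 mol Al, 1.85070 mol O.
SiO2: 37.28/60.083 = 0.62048 mol → 0.62048 mol Si, 1.24096 mol O.
Total oxygen = 3.09166 mol. Normalization factor = 5/3.09166 = 1.61725.
Si per 5 O = 0.62048 × 1.61725 = 1.003.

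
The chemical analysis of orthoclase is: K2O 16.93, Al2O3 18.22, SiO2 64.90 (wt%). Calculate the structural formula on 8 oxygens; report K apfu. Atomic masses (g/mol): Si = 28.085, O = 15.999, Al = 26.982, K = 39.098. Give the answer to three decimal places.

1.000 K apfu

K2O (M=94.195): mol = 0.17973; K = 0.35946, O = 0.17973.
Al2O3 (M=101.961): mol = 0.17870; Al = 0.35740, O = 0.53610.
SiO2 (M=60.083): mol = 1.08017; Si = 1.08017, O = 2.16034.
ΣO = 2.87617; factor = 8/ΣO = 2.78148.
K apfu = 0.35946 × 2.78148 = 1.000.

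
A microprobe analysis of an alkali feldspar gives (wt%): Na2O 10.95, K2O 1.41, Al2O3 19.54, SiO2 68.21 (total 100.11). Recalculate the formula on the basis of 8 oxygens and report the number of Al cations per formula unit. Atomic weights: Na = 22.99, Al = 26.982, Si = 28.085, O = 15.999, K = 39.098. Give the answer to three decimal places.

Na2O: 10.95/61.979 = 0.17667 mol → 0.35334 mol Na, 0.17667 mol O.
K2O: 1.41/94.195 = 0.01497 mol → 0.02994 mol K, 0.01497 mol O.
Al2O3: 19.54/101.961 = 0.19164 mol → 0.38328 mol Al, 0.57492 mol O.
SiO2: 68.21/60.083 = 1.13526 mol → 1.13526 mol Si, 2.27052 mol O.
Total oxygen = 3.03708 mol. Normalization factor = 8/3.03708 = 2.63411.
Al per 8 O = 0.38328 × 2.63411 = 1.010.

1.010 Al apfu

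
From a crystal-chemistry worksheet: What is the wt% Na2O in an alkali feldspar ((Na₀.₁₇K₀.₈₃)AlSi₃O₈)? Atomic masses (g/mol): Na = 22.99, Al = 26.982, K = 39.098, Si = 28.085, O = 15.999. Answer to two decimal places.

Molar mass of (Na₀.₁₇K₀.₈₃)AlSi₃O₈ = 0.17×22.99 + 0.83×39.098 + 1×26.982 + 3×28.085 + 8×15.999 = 275.589 g/mol.
Each formula unit contains 0.17 Na, equivalent to 0.17/2 = 0.0850 mol Na2O.
M(Na2O) = 2×22.99 + 1×15.999 = 61.979 g/mol.
Mass of Na2O per formula unit = 0.0850 × 61.979 = 5.268 g.
Na2O wt% = 5.268 / 275.589 × 100 = 1.91%.

1.91 wt%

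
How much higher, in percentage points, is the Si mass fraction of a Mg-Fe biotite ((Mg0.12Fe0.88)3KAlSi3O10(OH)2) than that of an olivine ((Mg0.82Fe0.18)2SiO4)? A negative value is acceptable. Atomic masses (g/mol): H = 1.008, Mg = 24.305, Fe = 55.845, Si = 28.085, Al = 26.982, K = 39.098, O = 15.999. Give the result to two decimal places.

-1.64 percentage points

M((Mg0.12Fe0.88)3KAlSi3O10(OH)2) = 500.520 g/mol, so wt% Si = 84.255/500.520 × 100 = 16.83%.
M((Mg0.82Fe0.18)2SiO4) = 152.045 g/mol, so wt% Si = 28.085/152.045 × 100 = 18.47%.
16.83 − 18.47 = -1.64 pp.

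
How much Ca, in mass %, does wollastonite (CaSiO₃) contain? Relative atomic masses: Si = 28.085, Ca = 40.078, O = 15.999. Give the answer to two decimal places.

Formula mass = 1·40.078 + 1·28.085 + 3·15.999 = 116.160 g/mol, of which 40.078 g is Ca.
So Ca makes up 40.078/116.160 = 0.3450 of the mass, i.e. 34.50%.

34.50 mass %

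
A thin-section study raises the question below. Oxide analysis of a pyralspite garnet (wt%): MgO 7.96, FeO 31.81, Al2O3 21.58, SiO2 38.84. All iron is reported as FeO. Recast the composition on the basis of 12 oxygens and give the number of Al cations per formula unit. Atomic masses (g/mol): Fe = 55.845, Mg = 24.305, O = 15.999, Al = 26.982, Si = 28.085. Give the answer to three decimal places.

1.978 Al apfu

MgO: 7.96/40.304 = 0.19750 mol → 0.19750 mol Mg, 0.19750 mol O.
FeO: 31.81/71.844 = 0.44276 mol → 0.44276 mol Fe, 0.44276 mol O.
Al2O3: 21.58/101.961 = 0.21165 mol → 0.42330 mol Al, 0.63495 mol O.
SiO2: 38.84/60.083 = 0.64644 mol → 0.64644 mol Si, 1.29288 mol O.
Total oxygen = 2.56809 mol. Normalization factor = 12/2.56809 = 4.67273.
Al per 12 O = 0.42330 × 4.67273 = 1.978.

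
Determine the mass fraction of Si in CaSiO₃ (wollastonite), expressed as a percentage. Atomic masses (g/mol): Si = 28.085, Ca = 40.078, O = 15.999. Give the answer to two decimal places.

24.18 mass %

Formula mass = 1*40.078 + 1*28.085 + 3*15.999 = 116.160 g/mol, of which 28.085 g is Si.
So Si makes up 28.085/116.160 = 0.2418 of the mass, i.e. 24.18%.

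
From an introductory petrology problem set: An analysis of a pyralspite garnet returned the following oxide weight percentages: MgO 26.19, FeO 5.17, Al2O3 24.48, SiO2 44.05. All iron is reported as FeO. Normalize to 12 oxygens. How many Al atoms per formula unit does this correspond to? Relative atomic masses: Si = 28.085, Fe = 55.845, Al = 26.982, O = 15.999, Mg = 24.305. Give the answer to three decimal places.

MgO: 26.19/40.304 = 0.64981 mol → 0.64981 mol Mg, 0.64981 mol O.
FeO: 5.17/71.844 = 0.07196 mol → 0.07196 mol Fe, 0.07196 mol O.
Al2O3: 24.48/101.961 = 0.24009 mol → 0.48018 mol Al, 0.72027 mol O.
SiO2: 44.05/60.083 = 0.73315 mol → 0.73315 mol Si, 1.46630 mol O.
Total oxygen = 2.90834 mol. Normalization factor = 12/2.90834 = 4.12607.
Al per 12 O = 0.48018 × 4.12607 = 1.981.

1.981 Al apfu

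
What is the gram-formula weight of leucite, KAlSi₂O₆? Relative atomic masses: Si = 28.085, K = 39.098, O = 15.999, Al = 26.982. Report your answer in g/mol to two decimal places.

218.24 g/mol

The formula mass is the sum 1×39.098 + 1×26.982 + 2×28.085 + 6×15.999.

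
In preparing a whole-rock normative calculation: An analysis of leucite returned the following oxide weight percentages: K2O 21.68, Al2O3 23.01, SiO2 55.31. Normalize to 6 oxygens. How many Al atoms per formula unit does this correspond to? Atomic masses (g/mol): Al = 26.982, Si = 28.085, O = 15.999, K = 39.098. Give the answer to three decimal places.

0.985 Al apfu

K2O (M=94.195): mol = 0.23016; K = 0.46032, O = 0.23016.
Al2O3 (M=101.961): mol = 0.22567; Al = 0.45134, O = 0.67701.
SiO2 (M=60.083): mol = 0.92056; Si = 0.92056, O = 1.84112.
ΣO = 2.74829; factor = 6/ΣO = 2.18318.
Al apfu = 0.45134 × 2.18318 = 0.985.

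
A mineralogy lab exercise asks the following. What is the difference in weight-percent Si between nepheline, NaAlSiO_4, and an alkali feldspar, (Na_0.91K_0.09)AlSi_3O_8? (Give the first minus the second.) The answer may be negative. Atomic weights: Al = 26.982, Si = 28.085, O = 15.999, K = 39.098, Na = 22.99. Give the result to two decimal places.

-12.18 percentage points

First mineral: 28.085 g Si in 142.053 g formula = 19.77 wt% Si.
Second mineral: 84.255 g Si in 263.669 g formula = 31.95 wt% Si.
19.77% − 31.95% gives a difference of -12.18 percentage points.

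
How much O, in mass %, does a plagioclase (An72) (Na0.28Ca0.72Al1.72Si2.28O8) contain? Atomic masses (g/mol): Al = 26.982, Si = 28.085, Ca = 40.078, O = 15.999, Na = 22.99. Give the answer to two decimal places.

46.76 mass %

Molar mass of Na0.28Ca0.72Al1.72Si2.28O8: 0.28·22.99 + 0.72·40.078 + 1.72·26.982 + 2.28·28.085 + 8·15.999 = 273.728 g/mol.
Mass of O per formula unit: 8 × 15.999 = 127.992 g.
Weight fraction O = 127.992 / 273.728 = 0.4676.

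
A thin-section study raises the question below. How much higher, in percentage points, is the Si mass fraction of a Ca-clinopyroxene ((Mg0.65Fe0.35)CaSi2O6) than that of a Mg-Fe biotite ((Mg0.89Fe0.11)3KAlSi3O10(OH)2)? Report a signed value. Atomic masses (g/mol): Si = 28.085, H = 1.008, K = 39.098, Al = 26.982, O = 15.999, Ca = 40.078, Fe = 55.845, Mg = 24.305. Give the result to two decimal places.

4.98 percentage points

Si in (Mg0.65Fe0.35)CaSi2O6: molar mass 227.586 g/mol; 2×28.085 = 56.170 g → 24.68 wt%.
Si in (Mg0.89Fe0.11)3KAlSi3O10(OH)2: molar mass 427.662 g/mol; 3×28.085 = 84.255 g → 19.70 wt%.
Difference = 24.68 − 19.70 = 4.98 percentage points.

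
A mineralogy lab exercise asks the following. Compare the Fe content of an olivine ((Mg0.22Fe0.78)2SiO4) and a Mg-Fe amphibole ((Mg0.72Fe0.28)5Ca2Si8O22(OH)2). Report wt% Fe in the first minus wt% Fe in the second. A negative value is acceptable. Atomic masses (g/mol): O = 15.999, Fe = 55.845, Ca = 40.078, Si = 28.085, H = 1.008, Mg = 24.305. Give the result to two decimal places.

First mineral: 87.118 g Fe in 189.893 g formula = 45.88 wt% Fe.
Second mineral: 78.183 g Fe in 856.509 g formula = 9.13 wt% Fe.
45.88% − 9.13% gives a difference of 36.75 percentage points.

36.75 percentage points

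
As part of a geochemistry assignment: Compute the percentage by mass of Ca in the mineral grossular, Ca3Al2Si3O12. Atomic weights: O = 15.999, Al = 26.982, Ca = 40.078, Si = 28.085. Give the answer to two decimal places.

Formula mass = 3*40.078 + 2*26.982 + 3*28.085 + 12*15.999 = 450.441 g/mol, of which 120.234 g is Ca.
So Ca makes up 120.234/450.441 = 0.2669 of the mass, i.e. 26.69%.

26.69 weight percent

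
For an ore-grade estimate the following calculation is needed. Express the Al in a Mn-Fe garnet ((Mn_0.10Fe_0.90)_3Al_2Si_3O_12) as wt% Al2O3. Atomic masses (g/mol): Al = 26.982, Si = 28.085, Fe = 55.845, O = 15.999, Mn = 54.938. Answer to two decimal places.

Molar mass of (Mn_0.10Fe_0.90)_3Al_2Si_3O_12 = 0.30×54.938 + 2.70×55.845 + 2×26.982 + 3×28.085 + 12×15.999 = 497.470 g/mol.
Each formula unit contains 2 Al, equivalent to 2/2 = 1.0000 mol Al2O3.
M(Al2O3) = 2×26.982 + 3×15.999 = 101.961 g/mol.
Mass of Al2O3 per formula unit = 1.0000 × 101.961 = 101.961 g.
Al2O3 wt% = 101.961 / 497.470 × 100 = 20.50%.

20.50 wt%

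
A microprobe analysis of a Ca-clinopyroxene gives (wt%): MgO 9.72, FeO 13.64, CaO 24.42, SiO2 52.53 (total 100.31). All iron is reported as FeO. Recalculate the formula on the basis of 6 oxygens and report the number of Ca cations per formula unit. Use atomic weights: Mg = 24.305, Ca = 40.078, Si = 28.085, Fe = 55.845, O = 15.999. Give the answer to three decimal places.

0.999 Ca apfu

MgO: 9.72/40.304 = 0.24117 mol → 0.24117 mol Mg, 0.24117 mol O.
FeO: 13.64/71.844 = 0.18986 mol → 0.18986 mol Fe, 0.18986 mol O.
CaO: 24.42/56.077 = 0.43547 mol → 0.43547 mol Ca, 0.43547 mol O.
SiO2: 52.53/60.083 = 0.87429 mol → 0.87429 mol Si, 1.74858 mol O.
Total oxygen = 2.61508 mol. Normalization factor = 6/2.61508 = 2.29438.
Ca per 6 O = 0.43547 × 2.29438 = 0.999.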